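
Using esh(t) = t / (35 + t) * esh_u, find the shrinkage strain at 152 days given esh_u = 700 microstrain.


esh(152) = 152 / (35 + 152) * 700
= 152 / 187 * 700
= 569.0 microstrain

569.0


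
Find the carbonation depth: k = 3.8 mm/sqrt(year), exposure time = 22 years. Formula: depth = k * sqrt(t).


depth = k * sqrt(t)
= 3.8 * sqrt(22)
= 17.82 mm

17.82


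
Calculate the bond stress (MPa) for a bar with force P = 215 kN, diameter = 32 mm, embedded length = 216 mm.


u = P / (pi * db * ld)
= 215 * 1000 / (pi * 32 * 216)
= 9.901 MPa

9.901


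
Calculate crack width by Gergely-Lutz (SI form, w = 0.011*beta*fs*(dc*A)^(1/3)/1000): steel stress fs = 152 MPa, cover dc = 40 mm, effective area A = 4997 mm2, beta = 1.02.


w = 0.011 * beta * fs * (dc * A)^(1/3) / 1000
= 0.011 * 1.02 * 152 * (40 * 4997)^(1/3) / 1000
= 0.1 mm

0.1


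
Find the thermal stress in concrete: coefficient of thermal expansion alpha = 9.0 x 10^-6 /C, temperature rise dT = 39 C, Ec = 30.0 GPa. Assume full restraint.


sigma = alpha * dT * Ec
= 9.0e-6 * 39 * 30.0 * 1000
= 10.53 MPa

10.53


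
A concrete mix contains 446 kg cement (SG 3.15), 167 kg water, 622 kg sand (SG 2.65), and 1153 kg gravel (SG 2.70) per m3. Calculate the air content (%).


Vol cement = 446 / (3.15 * 1000) = 0.141587 m3
Vol water = 167 / 1000 = 0.167 m3
Vol sand = 622 / (2.65 * 1000) = 0.234717 m3
Vol gravel = 1153 / (2.70 * 1000) = 0.427037 m3
Total solid + water volume = 0.970341 m3
Air = (1 - 0.970341) * 100 = 2.97%

2.97


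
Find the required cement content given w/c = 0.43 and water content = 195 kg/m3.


Cement = water / (w/c)
= 195 / 0.43
= 453.5 kg/m3

453.5


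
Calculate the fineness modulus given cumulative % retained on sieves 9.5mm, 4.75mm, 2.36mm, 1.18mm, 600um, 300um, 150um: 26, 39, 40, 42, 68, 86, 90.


FM = sum(cumulative % retained) / 100
= 391 / 100
= 3.91

3.91


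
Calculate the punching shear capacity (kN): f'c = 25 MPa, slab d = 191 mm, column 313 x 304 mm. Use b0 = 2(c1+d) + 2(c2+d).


b0 = 2*(313 + 191) + 2*(304 + 191) = 1998 mm
Vc = 0.33 * sqrt(25) * 1998 * 191 / 1000
= 629.67 kN

629.67


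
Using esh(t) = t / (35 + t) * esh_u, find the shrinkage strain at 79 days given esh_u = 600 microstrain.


esh(79) = 79 / (35 + 79) * 600
= 79 / 114 * 600
= 415.8 microstrain

415.8


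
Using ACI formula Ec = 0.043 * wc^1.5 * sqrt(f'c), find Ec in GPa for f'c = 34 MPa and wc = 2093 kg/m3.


Ec = 0.043 * 2093^1.5 * sqrt(34) / 1000
= 24.01 GPa

24.01


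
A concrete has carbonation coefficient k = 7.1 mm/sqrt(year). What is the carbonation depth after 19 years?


depth = k * sqrt(t)
= 7.1 * sqrt(19)
= 30.95 mm

30.95


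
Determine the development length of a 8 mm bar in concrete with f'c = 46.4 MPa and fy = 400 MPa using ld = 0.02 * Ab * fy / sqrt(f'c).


Ab = pi * 8^2 / 4 = 50.265 mm2
ld = 0.02 * 50.265 * 400 / sqrt(46.4)
= 59.0 mm

59.0


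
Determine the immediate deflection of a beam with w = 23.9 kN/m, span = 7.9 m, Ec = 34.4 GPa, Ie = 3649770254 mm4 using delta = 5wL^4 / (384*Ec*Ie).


Convert: L = 7.9 m = 7900 mm, Ec = 34.4 GPa = 34400 MPa
delta = 5 * 23.9 * 7900^4 / (384 * 34400 * 3649770254)
= 9.65 mm

9.65


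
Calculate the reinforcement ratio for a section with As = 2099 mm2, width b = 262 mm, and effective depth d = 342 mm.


rho = As / (b * d)
= 2099 / (262 * 342)
= 0.0234

0.0234


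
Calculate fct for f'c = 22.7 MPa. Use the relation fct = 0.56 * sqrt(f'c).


fct = 0.56 * sqrt(22.7)
= 0.56 * 4.764
= 2.668 MPa

2.668


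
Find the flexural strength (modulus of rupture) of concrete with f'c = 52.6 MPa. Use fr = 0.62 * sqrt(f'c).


fr = 0.62 * sqrt(52.6)
= 4.497 MPa

4.497


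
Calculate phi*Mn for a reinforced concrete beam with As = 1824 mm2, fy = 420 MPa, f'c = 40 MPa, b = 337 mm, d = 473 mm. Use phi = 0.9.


a = As * fy / (0.85 * f'c * b)
= 1824 * 420 / (0.85 * 40 * 337)
= 66.8598 mm
Mn = As * fy * (d - a/2) / 10^6
= 336.7458 kN-m
phi*Mn = 0.9 * 336.7458 = 303.07 kN-m

303.07


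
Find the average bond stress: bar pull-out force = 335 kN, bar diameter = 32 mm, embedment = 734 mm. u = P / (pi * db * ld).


u = P / (pi * db * ld)
= 335 * 1000 / (pi * 32 * 734)
= 4.54 MPa

4.54


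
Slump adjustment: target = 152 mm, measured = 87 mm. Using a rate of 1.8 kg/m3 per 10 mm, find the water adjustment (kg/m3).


Difference = 152 - 87 = 65 mm
Water adjustment = 65 * 1.8 / 10 = 11.7 kg/m3

11.7


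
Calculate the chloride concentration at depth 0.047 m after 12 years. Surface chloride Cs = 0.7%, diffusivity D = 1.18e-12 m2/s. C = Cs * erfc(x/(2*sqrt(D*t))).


t_seconds = 12 * 365.25 * 24 * 3600 = 378691200.0 s
arg = 0.047 / (2 * sqrt(1.18e-12 * 378691200.0))
= 1.1117
erfc(1.1117) = 0.1159
C = 0.7 * 0.1159 = 0.0811%

0.0811


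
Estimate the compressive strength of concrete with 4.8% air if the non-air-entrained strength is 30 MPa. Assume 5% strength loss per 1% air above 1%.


Strength loss = (4.8 - 1) * 5 = 19.0%
f'c = 30 * (1 - 19.0/100)
= 24.3 MPa

24.3


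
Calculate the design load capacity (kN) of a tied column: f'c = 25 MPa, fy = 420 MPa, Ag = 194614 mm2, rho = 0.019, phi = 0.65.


Ast = rho * Ag = 0.019 * 194614 = 3697.666 mm2
phi*Pn = 0.65 * 0.80 * (0.85 * 25 * (194614 - 3697.666) + 420 * 3697.666) / 1000
= 2917.2 kN

2917.2


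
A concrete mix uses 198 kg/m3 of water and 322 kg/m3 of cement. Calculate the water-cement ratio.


w/c = water / cement
w/c = 198 / 322 = 0.615

0.615


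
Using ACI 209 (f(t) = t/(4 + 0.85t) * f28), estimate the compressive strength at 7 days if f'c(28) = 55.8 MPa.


f(7) = 7 / (4 + 0.85 * 7) * 55.8
= 7 / 9.95 * 55.8
= 39.26 MPa

39.26


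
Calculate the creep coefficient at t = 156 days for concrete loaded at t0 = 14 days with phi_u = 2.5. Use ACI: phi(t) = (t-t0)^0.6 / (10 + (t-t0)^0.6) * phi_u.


dt = 156 - 14 = 142
phi = 142^0.6 / (10 + 142^0.6) * 2.5
= 1.654

1.654


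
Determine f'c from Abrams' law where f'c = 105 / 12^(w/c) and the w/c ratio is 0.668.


f'c = 105 / 12^0.668
= 105 / 5.259
= 19.97 MPa

19.97


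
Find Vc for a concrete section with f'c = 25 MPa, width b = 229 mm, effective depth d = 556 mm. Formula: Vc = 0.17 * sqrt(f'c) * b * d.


Vc = 0.17 * sqrt(25) * 229 * 556 / 1000
= 108.23 kN

108.23


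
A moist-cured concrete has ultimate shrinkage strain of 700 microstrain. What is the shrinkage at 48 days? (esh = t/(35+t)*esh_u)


esh(48) = 48 / (35 + 48) * 700
= 48 / 83 * 700
= 404.8 microstrain

404.8


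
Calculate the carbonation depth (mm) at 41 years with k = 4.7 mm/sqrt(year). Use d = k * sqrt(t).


depth = k * sqrt(t)
= 4.7 * sqrt(41)
= 30.09 mm

30.09


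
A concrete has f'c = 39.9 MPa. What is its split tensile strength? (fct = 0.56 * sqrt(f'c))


fct = 0.56 * sqrt(39.9)
= 0.56 * 6.317
= 3.537 MPa

3.537


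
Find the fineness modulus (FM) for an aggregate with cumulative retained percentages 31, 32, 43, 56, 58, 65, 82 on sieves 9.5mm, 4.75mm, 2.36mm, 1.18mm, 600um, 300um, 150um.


FM = sum(cumulative % retained) / 100
= 367 / 100
= 3.67

3.67


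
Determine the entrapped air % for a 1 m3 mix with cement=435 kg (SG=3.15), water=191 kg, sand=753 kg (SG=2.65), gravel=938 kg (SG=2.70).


Vol cement = 435 / (3.15 * 1000) = 0.138095 m3
Vol water = 191 / 1000 = 0.191 m3
Vol sand = 753 / (2.65 * 1000) = 0.284151 m3
Vol gravel = 938 / (2.70 * 1000) = 0.347407 m3
Total solid + water volume = 0.960654 m3
Air = (1 - 0.960654) * 100 = 3.93%

3.93


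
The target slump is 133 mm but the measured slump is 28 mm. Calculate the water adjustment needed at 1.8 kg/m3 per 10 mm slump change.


Difference = 133 - 28 = 105 mm
Water adjustment = 105 * 1.8 / 10 = 18.9 kg/m3

18.9


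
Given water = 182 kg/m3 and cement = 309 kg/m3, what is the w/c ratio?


w/c = water / cement
w/c = 182 / 309 = 0.589

0.589


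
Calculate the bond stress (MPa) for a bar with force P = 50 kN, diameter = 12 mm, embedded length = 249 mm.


u = P / (pi * db * ld)
= 50 * 1000 / (pi * 12 * 249)
= 5.326 MPa

5.326


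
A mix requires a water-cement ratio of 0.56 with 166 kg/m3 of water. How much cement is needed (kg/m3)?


Cement = water / (w/c)
= 166 / 0.56
= 296.4 kg/m3

296.4


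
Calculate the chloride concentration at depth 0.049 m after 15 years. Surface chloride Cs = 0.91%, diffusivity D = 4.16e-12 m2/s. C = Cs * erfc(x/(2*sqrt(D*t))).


t_seconds = 15 * 365.25 * 24 * 3600 = 473364000.0 s
arg = 0.049 / (2 * sqrt(4.16e-12 * 473364000.0))
= 0.5521
erfc(0.5521) = 0.4349
C = 0.91 * 0.4349 = 0.3958%

0.3958


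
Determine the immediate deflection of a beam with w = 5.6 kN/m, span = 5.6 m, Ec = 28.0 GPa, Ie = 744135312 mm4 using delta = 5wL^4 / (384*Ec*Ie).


Convert: L = 5.6 m = 5600 mm, Ec = 28.0 GPa = 28000 MPa
delta = 5 * 5.6 * 5600^4 / (384 * 28000 * 744135312)
= 3.44 mm

3.44


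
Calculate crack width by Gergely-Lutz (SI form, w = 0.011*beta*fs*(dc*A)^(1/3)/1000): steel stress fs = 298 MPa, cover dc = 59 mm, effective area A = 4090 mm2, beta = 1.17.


w = 0.011 * beta * fs * (dc * A)^(1/3) / 1000
= 0.011 * 1.17 * 298 * (59 * 4090)^(1/3) / 1000
= 0.239 mm

0.239


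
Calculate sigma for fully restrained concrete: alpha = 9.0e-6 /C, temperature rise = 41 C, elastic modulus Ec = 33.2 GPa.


sigma = alpha * dT * Ec
= 9.0e-6 * 41 * 33.2 * 1000
= 12.251 MPa

12.251


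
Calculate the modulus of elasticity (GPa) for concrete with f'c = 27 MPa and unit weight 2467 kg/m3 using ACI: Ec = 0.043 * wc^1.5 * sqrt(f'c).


Ec = 0.043 * 2467^1.5 * sqrt(27) / 1000
= 27.38 GPa

27.38


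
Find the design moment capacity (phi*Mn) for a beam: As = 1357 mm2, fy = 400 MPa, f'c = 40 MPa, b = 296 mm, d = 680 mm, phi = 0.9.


a = As * fy / (0.85 * f'c * b)
= 1357 * 400 / (0.85 * 40 * 296)
= 53.9348 mm
Mn = As * fy * (d - a/2) / 10^6
= 354.4661 kN-m
phi*Mn = 0.9 * 354.4661 = 319.02 kN-m

319.02


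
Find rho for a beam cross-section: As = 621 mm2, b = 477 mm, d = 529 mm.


rho = As / (b * d)
= 621 / (477 * 529)
= 0.0025

0.0025


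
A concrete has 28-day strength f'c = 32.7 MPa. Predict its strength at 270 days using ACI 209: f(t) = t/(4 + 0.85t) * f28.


f(270) = 270 / (4 + 0.85 * 270) * 32.7
= 270 / 233.5 * 32.7
= 37.81 MPa

37.81


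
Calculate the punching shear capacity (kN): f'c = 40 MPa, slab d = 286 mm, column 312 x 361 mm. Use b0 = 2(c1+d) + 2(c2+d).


b0 = 2*(312 + 286) + 2*(361 + 286) = 2490 mm
Vc = 0.33 * sqrt(40) * 2490 * 286 / 1000
= 1486.31 kN

1486.31


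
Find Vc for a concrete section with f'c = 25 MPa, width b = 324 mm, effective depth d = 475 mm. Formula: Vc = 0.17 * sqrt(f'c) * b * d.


Vc = 0.17 * sqrt(25) * 324 * 475 / 1000
= 130.82 kN

130.82


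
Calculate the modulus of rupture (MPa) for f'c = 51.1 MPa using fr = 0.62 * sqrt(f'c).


fr = 0.62 * sqrt(51.1)
= 4.432 MPa

4.432


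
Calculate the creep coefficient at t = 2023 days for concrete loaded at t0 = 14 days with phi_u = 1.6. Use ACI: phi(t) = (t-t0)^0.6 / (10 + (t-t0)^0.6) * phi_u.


dt = 2023 - 14 = 2009
phi = 2009^0.6 / (10 + 2009^0.6) * 1.6
= 1.449

1.449


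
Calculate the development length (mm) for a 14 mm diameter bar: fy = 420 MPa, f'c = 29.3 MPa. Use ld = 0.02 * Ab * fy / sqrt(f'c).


Ab = pi * 14^2 / 4 = 153.938 mm2
ld = 0.02 * 153.938 * 420 / sqrt(29.3)
= 238.9 mm

238.9


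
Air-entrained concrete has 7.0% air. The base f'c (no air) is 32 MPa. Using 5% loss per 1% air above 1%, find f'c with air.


Strength loss = (7.0 - 1) * 5 = 30.0%
f'c = 32 * (1 - 30.0/100)
= 22.4 MPa

22.4


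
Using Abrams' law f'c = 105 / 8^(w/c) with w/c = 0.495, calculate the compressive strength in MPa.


f'c = 105 / 8^0.495
= 105 / 2.799
= 37.51 MPa

37.51


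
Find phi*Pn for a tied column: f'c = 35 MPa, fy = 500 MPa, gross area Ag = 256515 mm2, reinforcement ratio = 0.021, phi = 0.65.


Ast = rho * Ag = 0.021 * 256515 = 5386.815 mm2
phi*Pn = 0.65 * 0.80 * (0.85 * 35 * (256515 - 5386.815) + 500 * 5386.815) / 1000
= 5285.52 kN

5285.52


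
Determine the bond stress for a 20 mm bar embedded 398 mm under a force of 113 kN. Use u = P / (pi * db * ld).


u = P / (pi * db * ld)
= 113 * 1000 / (pi * 20 * 398)
= 4.519 MPa

4.519


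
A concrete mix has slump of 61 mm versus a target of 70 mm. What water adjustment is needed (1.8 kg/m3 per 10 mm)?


Difference = 70 - 61 = 9 mm
Water adjustment = 9 * 1.8 / 10 = 1.6 kg/m3

1.6


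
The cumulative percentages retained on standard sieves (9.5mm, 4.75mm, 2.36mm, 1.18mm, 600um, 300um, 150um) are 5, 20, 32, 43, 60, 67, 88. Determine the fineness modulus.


FM = sum(cumulative % retained) / 100
= 315 / 100
= 3.15

3.15


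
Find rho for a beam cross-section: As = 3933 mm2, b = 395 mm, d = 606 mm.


rho = As / (b * d)
= 3933 / (395 * 606)
= 0.0164

0.0164


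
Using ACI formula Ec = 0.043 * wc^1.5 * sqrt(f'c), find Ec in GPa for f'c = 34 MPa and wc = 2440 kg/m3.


Ec = 0.043 * 2440^1.5 * sqrt(34) / 1000
= 30.22 GPa

30.22


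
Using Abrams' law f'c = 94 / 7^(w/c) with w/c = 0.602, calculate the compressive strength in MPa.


f'c = 94 / 7^0.602
= 94 / 3.227
= 29.13 MPa

29.13


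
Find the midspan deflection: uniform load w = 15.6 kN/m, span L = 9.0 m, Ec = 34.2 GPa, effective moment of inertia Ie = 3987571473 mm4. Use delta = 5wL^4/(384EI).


Convert: L = 9.0 m = 9000 mm, Ec = 34.2 GPa = 34200 MPa
delta = 5 * 15.6 * 9000^4 / (384 * 34200 * 3987571473)
= 9.77 mm

9.77


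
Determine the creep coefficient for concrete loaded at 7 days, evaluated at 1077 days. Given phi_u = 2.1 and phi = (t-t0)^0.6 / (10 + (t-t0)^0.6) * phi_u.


dt = 1077 - 7 = 1070
phi = 1070^0.6 / (10 + 1070^0.6) * 2.1
= 1.823

1.823


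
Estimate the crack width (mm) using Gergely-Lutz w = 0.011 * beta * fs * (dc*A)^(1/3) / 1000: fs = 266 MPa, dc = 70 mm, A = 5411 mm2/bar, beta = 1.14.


w = 0.011 * beta * fs * (dc * A)^(1/3) / 1000
= 0.011 * 1.14 * 266 * (70 * 5411)^(1/3) / 1000
= 0.241 mm

0.241


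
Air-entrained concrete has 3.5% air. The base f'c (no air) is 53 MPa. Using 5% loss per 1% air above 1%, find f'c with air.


Strength loss = (3.5 - 1) * 5 = 12.5%
f'c = 53 * (1 - 12.5/100)
= 46.38 MPa

46.38


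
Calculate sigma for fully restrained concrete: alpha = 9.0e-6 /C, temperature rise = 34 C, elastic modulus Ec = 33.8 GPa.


sigma = alpha * dT * Ec
= 9.0e-6 * 34 * 33.8 * 1000
= 10.343 MPa

10.343


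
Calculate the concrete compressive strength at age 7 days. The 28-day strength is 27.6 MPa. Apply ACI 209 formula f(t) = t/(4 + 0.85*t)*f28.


f(7) = 7 / (4 + 0.85 * 7) * 27.6
= 7 / 9.95 * 27.6
= 19.42 MPa

19.42


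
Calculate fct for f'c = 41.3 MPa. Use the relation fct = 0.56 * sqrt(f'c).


fct = 0.56 * sqrt(41.3)
= 0.56 * 6.427
= 3.599 MPa

3.599


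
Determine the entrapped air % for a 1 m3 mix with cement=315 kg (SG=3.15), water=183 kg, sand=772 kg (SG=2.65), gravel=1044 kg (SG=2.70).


Vol cement = 315 / (3.15 * 1000) = 0.1 m3
Vol water = 183 / 1000 = 0.183 m3
Vol sand = 772 / (2.65 * 1000) = 0.291321 m3
Vol gravel = 1044 / (2.70 * 1000) = 0.386667 m3
Total solid + water volume = 0.960987 m3
Air = (1 - 0.960987) * 100 = 3.9%

3.9


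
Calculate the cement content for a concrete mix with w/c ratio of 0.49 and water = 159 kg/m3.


Cement = water / (w/c)
= 159 / 0.49
= 324.5 kg/m3

324.5


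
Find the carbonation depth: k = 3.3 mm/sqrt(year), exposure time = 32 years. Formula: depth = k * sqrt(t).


depth = k * sqrt(t)
= 3.3 * sqrt(32)
= 18.67 mm

18.67


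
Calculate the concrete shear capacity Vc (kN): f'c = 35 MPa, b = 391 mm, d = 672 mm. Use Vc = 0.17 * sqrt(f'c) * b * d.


Vc = 0.17 * sqrt(35) * 391 * 672 / 1000
= 264.26 kN

264.26


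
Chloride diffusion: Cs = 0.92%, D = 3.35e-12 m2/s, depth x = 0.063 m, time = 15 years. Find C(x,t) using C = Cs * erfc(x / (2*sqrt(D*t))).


t_seconds = 15 * 365.25 * 24 * 3600 = 473364000.0 s
arg = 0.063 / (2 * sqrt(3.35e-12 * 473364000.0))
= 0.791
erfc(0.791) = 0.2633
C = 0.92 * 0.2633 = 0.2422%

0.2422


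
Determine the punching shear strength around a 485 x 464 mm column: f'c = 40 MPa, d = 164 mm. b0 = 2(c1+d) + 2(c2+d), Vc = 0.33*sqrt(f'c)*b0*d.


b0 = 2*(485 + 164) + 2*(464 + 164) = 2554 mm
Vc = 0.33 * sqrt(40) * 2554 * 164 / 1000
= 874.2 kN

874.2


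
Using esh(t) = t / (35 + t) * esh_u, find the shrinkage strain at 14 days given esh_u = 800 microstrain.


esh(14) = 14 / (35 + 14) * 800
= 14 / 49 * 800
= 228.6 microstrain

228.6


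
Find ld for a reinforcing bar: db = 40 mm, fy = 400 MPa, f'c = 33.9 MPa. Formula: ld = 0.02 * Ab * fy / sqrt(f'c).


Ab = pi * 40^2 / 4 = 1256.637 mm2
ld = 0.02 * 1256.637 * 400 / sqrt(33.9)
= 1726.6 mm

1726.6


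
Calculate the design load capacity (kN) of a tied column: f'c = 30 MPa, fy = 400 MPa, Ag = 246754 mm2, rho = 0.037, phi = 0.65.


Ast = rho * Ag = 0.037 * 246754 = 9129.898 mm2
phi*Pn = 0.65 * 0.80 * (0.85 * 30 * (246754 - 9129.898) + 400 * 9129.898) / 1000
= 5049.91 kN

5049.91


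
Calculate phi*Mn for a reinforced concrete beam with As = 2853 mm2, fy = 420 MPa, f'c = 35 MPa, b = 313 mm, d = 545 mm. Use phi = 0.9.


a = As * fy / (0.85 * f'c * b)
= 2853 * 420 / (0.85 * 35 * 313)
= 128.6826 mm
Mn = As * fy * (d - a/2) / 10^6
= 575.9541 kN-m
phi*Mn = 0.9 * 575.9541 = 518.36 kN-m

518.36


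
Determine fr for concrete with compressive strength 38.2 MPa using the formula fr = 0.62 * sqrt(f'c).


fr = 0.62 * sqrt(38.2)
= 3.832 MPa

3.832


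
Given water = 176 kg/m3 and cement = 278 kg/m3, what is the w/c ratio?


w/c = water / cement
w/c = 176 / 278 = 0.633

0.633


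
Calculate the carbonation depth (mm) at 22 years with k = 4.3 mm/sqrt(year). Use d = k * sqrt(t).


depth = k * sqrt(t)
= 4.3 * sqrt(22)
= 20.17 mm

20.17


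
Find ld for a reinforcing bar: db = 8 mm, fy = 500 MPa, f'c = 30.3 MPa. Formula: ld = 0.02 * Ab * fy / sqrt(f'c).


Ab = pi * 8^2 / 4 = 50.265 mm2
ld = 0.02 * 50.265 * 500 / sqrt(30.3)
= 91.3 mm

91.3


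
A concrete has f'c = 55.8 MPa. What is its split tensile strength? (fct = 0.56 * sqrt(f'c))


fct = 0.56 * sqrt(55.8)
= 0.56 * 7.47
= 4.183 MPa

4.183


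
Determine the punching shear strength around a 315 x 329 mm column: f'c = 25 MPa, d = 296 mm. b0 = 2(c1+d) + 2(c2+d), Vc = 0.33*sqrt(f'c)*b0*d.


b0 = 2*(315 + 296) + 2*(329 + 296) = 2472 mm
Vc = 0.33 * sqrt(25) * 2472 * 296 / 1000
= 1207.32 kN

1207.32


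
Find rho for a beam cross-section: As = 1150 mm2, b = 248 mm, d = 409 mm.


rho = As / (b * d)
= 1150 / (248 * 409)
= 0.0113

0.0113


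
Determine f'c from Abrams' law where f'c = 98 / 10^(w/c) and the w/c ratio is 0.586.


f'c = 98 / 10^0.586
= 98 / 3.855
= 25.42 MPa

25.42


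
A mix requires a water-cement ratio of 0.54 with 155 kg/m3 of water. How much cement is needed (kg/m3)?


Cement = water / (w/c)
= 155 / 0.54
= 287.0 kg/m3

287.0


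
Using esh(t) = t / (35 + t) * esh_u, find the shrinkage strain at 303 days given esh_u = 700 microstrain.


esh(303) = 303 / (35 + 303) * 700
= 303 / 338 * 700
= 627.5 microstrain

627.5


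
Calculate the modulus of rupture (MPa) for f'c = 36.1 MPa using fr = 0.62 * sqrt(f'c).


fr = 0.62 * sqrt(36.1)
= 3.725 MPa

3.725


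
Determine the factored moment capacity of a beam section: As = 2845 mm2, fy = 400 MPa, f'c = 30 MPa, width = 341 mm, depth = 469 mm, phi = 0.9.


a = As * fy / (0.85 * f'c * b)
= 2845 * 400 / (0.85 * 30 * 341)
= 130.8723 mm
Mn = As * fy * (d - a/2) / 10^6
= 459.2557 kN-m
phi*Mn = 0.9 * 459.2557 = 413.33 kN-m

413.33


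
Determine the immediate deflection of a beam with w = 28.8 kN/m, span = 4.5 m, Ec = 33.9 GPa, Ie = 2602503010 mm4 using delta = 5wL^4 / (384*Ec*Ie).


Convert: L = 4.5 m = 4500 mm, Ec = 33.9 GPa = 33900 MPa
delta = 5 * 28.8 * 4500^4 / (384 * 33900 * 2602503010)
= 1.74 mm

1.74


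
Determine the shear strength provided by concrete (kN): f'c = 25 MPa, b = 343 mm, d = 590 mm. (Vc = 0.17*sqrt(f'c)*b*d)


Vc = 0.17 * sqrt(25) * 343 * 590 / 1000
= 172.01 kN

172.01


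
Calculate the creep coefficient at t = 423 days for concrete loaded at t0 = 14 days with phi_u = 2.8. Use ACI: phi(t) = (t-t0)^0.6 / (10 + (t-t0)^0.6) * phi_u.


dt = 423 - 14 = 409
phi = 409^0.6 / (10 + 409^0.6) * 2.8
= 2.203

2.203


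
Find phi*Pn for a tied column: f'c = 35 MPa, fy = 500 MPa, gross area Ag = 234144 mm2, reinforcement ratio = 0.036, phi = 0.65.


Ast = rho * Ag = 0.036 * 234144 = 8429.184 mm2
phi*Pn = 0.65 * 0.80 * (0.85 * 35 * (234144 - 8429.184) + 500 * 8429.184) / 1000
= 5683.4 kN

5683.4


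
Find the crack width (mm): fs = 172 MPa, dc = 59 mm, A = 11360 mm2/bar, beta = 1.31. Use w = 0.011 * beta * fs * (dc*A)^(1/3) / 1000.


w = 0.011 * beta * fs * (dc * A)^(1/3) / 1000
= 0.011 * 1.31 * 172 * (59 * 11360)^(1/3) / 1000
= 0.217 mm

0.217


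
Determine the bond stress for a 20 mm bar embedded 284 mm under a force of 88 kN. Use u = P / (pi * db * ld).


u = P / (pi * db * ld)
= 88 * 1000 / (pi * 20 * 284)
= 4.932 MPa

4.932


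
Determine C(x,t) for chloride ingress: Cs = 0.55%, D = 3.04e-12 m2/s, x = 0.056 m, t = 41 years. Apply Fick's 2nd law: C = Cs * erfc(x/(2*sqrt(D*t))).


t_seconds = 41 * 365.25 * 24 * 3600 = 1293861600.0 s
arg = 0.056 / (2 * sqrt(3.04e-12 * 1293861600.0))
= 0.4465
erfc(0.4465) = 0.5278
C = 0.55 * 0.5278 = 0.2903%

0.2903


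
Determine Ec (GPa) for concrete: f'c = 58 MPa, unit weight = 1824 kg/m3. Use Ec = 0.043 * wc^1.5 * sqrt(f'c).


Ec = 0.043 * 1824^1.5 * sqrt(58) / 1000
= 25.51 GPa

25.51


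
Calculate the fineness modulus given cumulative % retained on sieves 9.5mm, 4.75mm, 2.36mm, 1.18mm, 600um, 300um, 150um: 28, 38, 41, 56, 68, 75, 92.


FM = sum(cumulative % retained) / 100
= 398 / 100
= 3.98

3.98


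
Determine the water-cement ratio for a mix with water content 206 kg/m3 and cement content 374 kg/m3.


w/c = water / cement
w/c = 206 / 374 = 0.551

0.551


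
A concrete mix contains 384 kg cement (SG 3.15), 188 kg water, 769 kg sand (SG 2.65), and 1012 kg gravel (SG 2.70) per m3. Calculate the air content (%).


Vol cement = 384 / (3.15 * 1000) = 0.121905 m3
Vol water = 188 / 1000 = 0.188 m3
Vol sand = 769 / (2.65 * 1000) = 0.290189 m3
Vol gravel = 1012 / (2.70 * 1000) = 0.374815 m3
Total solid + water volume = 0.974908 m3
Air = (1 - 0.974908) * 100 = 2.51%

2.51


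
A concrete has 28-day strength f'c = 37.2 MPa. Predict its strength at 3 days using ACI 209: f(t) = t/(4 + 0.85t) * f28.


f(3) = 3 / (4 + 0.85 * 3) * 37.2
= 3 / 6.55 * 37.2
= 17.04 MPa

17.04


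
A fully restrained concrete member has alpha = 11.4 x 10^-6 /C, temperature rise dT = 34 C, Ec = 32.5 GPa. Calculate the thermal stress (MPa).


sigma = alpha * dT * Ec
= 11.4e-6 * 34 * 32.5 * 1000
= 12.597 MPa

12.597


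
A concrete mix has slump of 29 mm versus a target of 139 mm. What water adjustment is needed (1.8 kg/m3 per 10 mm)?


Difference = 139 - 29 = 110 mm
Water adjustment = 110 * 1.8 / 10 = 19.8 kg/m3

19.8


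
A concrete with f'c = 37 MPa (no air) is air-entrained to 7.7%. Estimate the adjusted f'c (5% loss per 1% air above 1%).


Strength loss = (7.7 - 1) * 5 = 33.5%
f'c = 37 * (1 - 33.5/100)
= 24.61 MPa

24.61


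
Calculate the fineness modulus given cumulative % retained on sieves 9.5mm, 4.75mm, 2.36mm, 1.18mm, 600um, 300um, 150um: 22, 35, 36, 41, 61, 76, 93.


FM = sum(cumulative % retained) / 100
= 364 / 100
= 3.64

3.64


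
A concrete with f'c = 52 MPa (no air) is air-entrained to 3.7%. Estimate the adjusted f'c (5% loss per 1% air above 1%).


Strength loss = (3.7 - 1) * 5 = 13.5%
f'c = 52 * (1 - 13.5/100)
= 44.98 MPa

44.98


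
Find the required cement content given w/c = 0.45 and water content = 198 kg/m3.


Cement = water / (w/c)
= 198 / 0.45
= 440.0 kg/m3

440.0


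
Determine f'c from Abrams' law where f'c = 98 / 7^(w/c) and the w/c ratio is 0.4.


f'c = 98 / 7^0.4
= 98 / 2.178
= 45.0 MPa

45.0


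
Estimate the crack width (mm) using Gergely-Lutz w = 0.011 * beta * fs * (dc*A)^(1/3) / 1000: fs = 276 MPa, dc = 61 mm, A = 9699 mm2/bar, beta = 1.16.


w = 0.011 * beta * fs * (dc * A)^(1/3) / 1000
= 0.011 * 1.16 * 276 * (61 * 9699)^(1/3) / 1000
= 0.296 mm

0.296


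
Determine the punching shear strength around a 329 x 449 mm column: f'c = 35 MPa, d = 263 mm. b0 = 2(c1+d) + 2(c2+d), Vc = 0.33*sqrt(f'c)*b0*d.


b0 = 2*(329 + 263) + 2*(449 + 263) = 2608 mm
Vc = 0.33 * sqrt(35) * 2608 * 263 / 1000
= 1339.09 kN

1339.09


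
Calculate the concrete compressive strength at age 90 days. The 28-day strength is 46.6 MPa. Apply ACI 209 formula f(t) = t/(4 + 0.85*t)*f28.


f(90) = 90 / (4 + 0.85 * 90) * 46.6
= 90 / 80.5 * 46.6
= 52.1 MPa

52.1


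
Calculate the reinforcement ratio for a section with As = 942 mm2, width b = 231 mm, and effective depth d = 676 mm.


rho = As / (b * d)
= 942 / (231 * 676)
= 0.006

0.006


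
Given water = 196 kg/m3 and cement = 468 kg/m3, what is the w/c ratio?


w/c = water / cement
w/c = 196 / 468 = 0.419

0.419


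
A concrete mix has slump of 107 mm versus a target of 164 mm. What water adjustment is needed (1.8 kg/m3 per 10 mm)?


Difference = 164 - 107 = 57 mm
Water adjustment = 57 * 1.8 / 10 = 10.3 kg/m3

10.3


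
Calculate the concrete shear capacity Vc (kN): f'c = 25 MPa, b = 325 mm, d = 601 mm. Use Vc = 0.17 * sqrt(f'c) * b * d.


Vc = 0.17 * sqrt(25) * 325 * 601 / 1000
= 166.03 kN

166.03


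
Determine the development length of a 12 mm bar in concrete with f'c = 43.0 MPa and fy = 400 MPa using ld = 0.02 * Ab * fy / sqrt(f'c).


Ab = pi * 12^2 / 4 = 113.097 mm2
ld = 0.02 * 113.097 * 400 / sqrt(43.0)
= 138.0 mm

138.0


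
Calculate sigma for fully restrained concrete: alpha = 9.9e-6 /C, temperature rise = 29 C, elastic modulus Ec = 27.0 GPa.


sigma = alpha * dT * Ec
= 9.9e-6 * 29 * 27.0 * 1000
= 7.752 MPa

7.752


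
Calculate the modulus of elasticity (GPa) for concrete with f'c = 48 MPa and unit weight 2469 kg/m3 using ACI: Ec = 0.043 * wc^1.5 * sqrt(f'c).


Ec = 0.043 * 2469^1.5 * sqrt(48) / 1000
= 36.55 GPa

36.55


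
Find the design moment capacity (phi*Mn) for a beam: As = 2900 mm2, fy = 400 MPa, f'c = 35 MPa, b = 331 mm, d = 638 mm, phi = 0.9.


a = As * fy / (0.85 * f'c * b)
= 2900 * 400 / (0.85 * 35 * 331)
= 117.7994 mm
Mn = As * fy * (d - a/2) / 10^6
= 671.7564 kN-m
phi*Mn = 0.9 * 671.7564 = 604.58 kN-m

604.58


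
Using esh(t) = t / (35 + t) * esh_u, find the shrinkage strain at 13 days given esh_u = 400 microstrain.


esh(13) = 13 / (35 + 13) * 400
= 13 / 48 * 400
= 108.3 microstrain

108.3


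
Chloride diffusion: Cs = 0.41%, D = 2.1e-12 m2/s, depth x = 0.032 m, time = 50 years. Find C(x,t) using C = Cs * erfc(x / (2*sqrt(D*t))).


t_seconds = 50 * 365.25 * 24 * 3600 = 1577880000.0 s
arg = 0.032 / (2 * sqrt(2.1e-12 * 1577880000.0))
= 0.278
erfc(0.278) = 0.6943
C = 0.41 * 0.6943 = 0.2846%

0.2846


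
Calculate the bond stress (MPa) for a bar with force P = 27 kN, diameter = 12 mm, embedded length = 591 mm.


u = P / (pi * db * ld)
= 27 * 1000 / (pi * 12 * 591)
= 1.212 MPa

1.212


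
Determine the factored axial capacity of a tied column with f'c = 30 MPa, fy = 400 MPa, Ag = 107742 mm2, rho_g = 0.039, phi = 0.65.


Ast = rho * Ag = 0.039 * 107742 = 4201.938 mm2
phi*Pn = 0.65 * 0.80 * (0.85 * 30 * (107742 - 4201.938) + 400 * 4201.938) / 1000
= 2246.94 kN

2246.94


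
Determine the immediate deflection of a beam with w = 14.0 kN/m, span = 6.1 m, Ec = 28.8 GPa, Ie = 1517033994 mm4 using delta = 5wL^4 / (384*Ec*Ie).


Convert: L = 6.1 m = 6100 mm, Ec = 28.8 GPa = 28800 MPa
delta = 5 * 14.0 * 6100^4 / (384 * 28800 * 1517033994)
= 5.78 mm

5.78


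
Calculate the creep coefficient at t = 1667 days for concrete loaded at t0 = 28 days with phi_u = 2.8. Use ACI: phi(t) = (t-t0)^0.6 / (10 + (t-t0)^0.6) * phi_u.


dt = 1667 - 28 = 1639
phi = 1639^0.6 / (10 + 1639^0.6) * 2.8
= 2.505

2.505


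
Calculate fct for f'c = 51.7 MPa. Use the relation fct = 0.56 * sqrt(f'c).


fct = 0.56 * sqrt(51.7)
= 0.56 * 7.19
= 4.027 MPa

4.027


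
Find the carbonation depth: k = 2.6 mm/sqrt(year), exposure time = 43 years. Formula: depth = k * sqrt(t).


depth = k * sqrt(t)
= 2.6 * sqrt(43)
= 17.05 mm

17.05


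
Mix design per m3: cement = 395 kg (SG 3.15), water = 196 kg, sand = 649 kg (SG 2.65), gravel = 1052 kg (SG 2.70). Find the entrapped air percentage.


Vol cement = 395 / (3.15 * 1000) = 0.125397 m3
Vol water = 196 / 1000 = 0.196 m3
Vol sand = 649 / (2.65 * 1000) = 0.244906 m3
Vol gravel = 1052 / (2.70 * 1000) = 0.38963 m3
Total solid + water volume = 0.955932 m3
Air = (1 - 0.955932) * 100 = 4.41%

4.41


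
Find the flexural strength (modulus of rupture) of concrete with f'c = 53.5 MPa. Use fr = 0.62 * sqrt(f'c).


fr = 0.62 * sqrt(53.5)
= 4.535 MPa

4.535


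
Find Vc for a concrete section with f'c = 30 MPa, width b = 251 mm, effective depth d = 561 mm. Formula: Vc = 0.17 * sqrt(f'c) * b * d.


Vc = 0.17 * sqrt(30) * 251 * 561 / 1000
= 131.11 kN

131.11


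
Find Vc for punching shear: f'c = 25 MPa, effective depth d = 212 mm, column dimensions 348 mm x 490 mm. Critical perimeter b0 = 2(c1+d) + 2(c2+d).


b0 = 2*(348 + 212) + 2*(490 + 212) = 2524 mm
Vc = 0.33 * sqrt(25) * 2524 * 212 / 1000
= 882.9 kN

882.9


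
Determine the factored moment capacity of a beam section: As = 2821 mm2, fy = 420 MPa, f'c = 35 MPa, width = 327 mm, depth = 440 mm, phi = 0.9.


a = As * fy / (0.85 * f'c * b)
= 2821 * 420 / (0.85 * 35 * 327)
= 121.7917 mm
Mn = As * fy * (d - a/2) / 10^6
= 449.1702 kN-m
phi*Mn = 0.9 * 449.1702 = 404.25 kN-m

404.25


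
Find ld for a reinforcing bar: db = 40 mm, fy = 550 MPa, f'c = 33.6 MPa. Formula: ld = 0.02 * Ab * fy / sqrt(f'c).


Ab = pi * 40^2 / 4 = 1256.637 mm2
ld = 0.02 * 1256.637 * 550 / sqrt(33.6)
= 2384.7 mm

2384.7


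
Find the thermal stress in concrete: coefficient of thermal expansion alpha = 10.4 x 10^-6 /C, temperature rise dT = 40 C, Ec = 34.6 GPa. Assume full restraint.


sigma = alpha * dT * Ec
= 10.4e-6 * 40 * 34.6 * 1000
= 14.394 MPa

14.394


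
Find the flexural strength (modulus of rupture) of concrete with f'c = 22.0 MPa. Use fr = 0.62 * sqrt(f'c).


fr = 0.62 * sqrt(22.0)
= 2.908 MPa

2.908


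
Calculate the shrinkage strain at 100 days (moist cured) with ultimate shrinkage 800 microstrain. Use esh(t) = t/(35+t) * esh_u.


esh(100) = 100 / (35 + 100) * 800
= 100 / 135 * 800
= 592.6 microstrain

592.6


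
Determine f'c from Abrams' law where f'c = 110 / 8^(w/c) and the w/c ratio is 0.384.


f'c = 110 / 8^0.384
= 110 / 2.222
= 49.5 MPa

49.5


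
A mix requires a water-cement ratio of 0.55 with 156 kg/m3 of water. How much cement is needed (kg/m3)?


Cement = water / (w/c)
= 156 / 0.55
= 283.6 kg/m3

283.6


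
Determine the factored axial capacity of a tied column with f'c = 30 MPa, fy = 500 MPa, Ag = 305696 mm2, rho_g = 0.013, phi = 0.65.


Ast = rho * Ag = 0.013 * 305696 = 3974.048 mm2
phi*Pn = 0.65 * 0.80 * (0.85 * 30 * (305696 - 3974.048) + 500 * 3974.048) / 1000
= 5034.09 kN

5034.09


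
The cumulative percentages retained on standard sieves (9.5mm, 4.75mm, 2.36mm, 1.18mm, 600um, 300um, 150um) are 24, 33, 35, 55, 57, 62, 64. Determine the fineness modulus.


FM = sum(cumulative % retained) / 100
= 330 / 100
= 3.3

3.3


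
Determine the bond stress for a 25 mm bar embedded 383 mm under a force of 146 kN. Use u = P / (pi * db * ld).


u = P / (pi * db * ld)
= 146 * 1000 / (pi * 25 * 383)
= 4.854 MPa

4.854


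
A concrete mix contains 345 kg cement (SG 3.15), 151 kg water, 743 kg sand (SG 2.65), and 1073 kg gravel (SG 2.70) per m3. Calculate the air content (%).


Vol cement = 345 / (3.15 * 1000) = 0.109524 m3
Vol water = 151 / 1000 = 0.151 m3
Vol sand = 743 / (2.65 * 1000) = 0.280377 m3
Vol gravel = 1073 / (2.70 * 1000) = 0.397407 m3
Total solid + water volume = 0.938309 m3
Air = (1 - 0.938309) * 100 = 6.17%

6.17


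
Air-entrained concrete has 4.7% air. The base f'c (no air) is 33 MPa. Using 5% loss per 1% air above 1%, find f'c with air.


Strength loss = (4.7 - 1) * 5 = 18.5%
f'c = 33 * (1 - 18.5/100)
= 26.89 MPa

26.89


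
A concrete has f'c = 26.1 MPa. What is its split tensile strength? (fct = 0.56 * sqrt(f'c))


fct = 0.56 * sqrt(26.1)
= 0.56 * 5.109
= 2.861 MPa

2.861


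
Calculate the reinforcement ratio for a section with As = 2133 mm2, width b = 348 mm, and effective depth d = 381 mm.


rho = As / (b * d)
= 2133 / (348 * 381)
= 0.0161

0.0161


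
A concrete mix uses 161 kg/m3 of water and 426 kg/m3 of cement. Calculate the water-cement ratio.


w/c = water / cement
w/c = 161 / 426 = 0.378

0.378


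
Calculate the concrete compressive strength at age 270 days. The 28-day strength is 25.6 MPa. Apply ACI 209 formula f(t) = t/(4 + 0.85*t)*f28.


f(270) = 270 / (4 + 0.85 * 270) * 25.6
= 270 / 233.5 * 25.6
= 29.6 MPa

29.6


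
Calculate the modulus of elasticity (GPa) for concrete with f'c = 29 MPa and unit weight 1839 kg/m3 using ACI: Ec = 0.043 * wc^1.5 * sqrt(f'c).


Ec = 0.043 * 1839^1.5 * sqrt(29) / 1000
= 18.26 GPa

18.26


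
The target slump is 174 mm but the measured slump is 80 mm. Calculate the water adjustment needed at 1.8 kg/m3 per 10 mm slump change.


Difference = 174 - 80 = 94 mm
Water adjustment = 94 * 1.8 / 10 = 16.9 kg/m3

16.9


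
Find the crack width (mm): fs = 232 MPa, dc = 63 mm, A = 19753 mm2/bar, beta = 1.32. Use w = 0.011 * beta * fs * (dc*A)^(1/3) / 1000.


w = 0.011 * beta * fs * (dc * A)^(1/3) / 1000
= 0.011 * 1.32 * 232 * (63 * 19753)^(1/3) / 1000
= 0.362 mm

0.362


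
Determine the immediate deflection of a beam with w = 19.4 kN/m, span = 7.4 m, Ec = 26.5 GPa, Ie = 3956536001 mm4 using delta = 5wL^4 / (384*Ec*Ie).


Convert: L = 7.4 m = 7400 mm, Ec = 26.5 GPa = 26500 MPa
delta = 5 * 19.4 * 7400^4 / (384 * 26500 * 3956536001)
= 7.22 mm

7.22


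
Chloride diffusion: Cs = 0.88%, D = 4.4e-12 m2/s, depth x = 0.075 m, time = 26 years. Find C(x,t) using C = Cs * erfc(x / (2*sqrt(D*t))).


t_seconds = 26 * 365.25 * 24 * 3600 = 820497600.0 s
arg = 0.075 / (2 * sqrt(4.4e-12 * 820497600.0))
= 0.6241
erfc(0.6241) = 0.3774
C = 0.88 * 0.3774 = 0.3321%

0.3321


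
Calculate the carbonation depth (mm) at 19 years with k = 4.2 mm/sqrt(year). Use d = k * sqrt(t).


depth = k * sqrt(t)
= 4.2 * sqrt(19)
= 18.31 mm

18.31


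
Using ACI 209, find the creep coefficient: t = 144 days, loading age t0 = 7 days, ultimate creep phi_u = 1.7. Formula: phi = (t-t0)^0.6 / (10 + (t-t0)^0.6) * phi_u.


dt = 144 - 7 = 137
phi = 137^0.6 / (10 + 137^0.6) * 1.7
= 1.117

1.117


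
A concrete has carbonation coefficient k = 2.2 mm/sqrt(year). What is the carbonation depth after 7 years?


depth = k * sqrt(t)
= 2.2 * sqrt(7)
= 5.82 mm

5.82


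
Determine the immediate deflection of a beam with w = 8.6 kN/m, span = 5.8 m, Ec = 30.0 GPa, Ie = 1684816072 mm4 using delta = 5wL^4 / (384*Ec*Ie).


Convert: L = 5.8 m = 5800 mm, Ec = 30.0 GPa = 30000 MPa
delta = 5 * 8.6 * 5800^4 / (384 * 30000 * 1684816072)
= 2.51 mm

2.51


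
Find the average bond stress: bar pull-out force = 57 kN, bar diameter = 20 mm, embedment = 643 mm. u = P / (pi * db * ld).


u = P / (pi * db * ld)
= 57 * 1000 / (pi * 20 * 643)
= 1.411 MPa

1.411


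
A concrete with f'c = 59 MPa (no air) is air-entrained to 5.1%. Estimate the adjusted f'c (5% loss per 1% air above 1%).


Strength loss = (5.1 - 1) * 5 = 20.5%
f'c = 59 * (1 - 20.5/100)
= 46.91 MPa

46.91


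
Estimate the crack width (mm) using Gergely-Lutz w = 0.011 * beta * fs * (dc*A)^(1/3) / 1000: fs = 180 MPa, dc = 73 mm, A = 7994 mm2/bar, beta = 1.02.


w = 0.011 * beta * fs * (dc * A)^(1/3) / 1000
= 0.011 * 1.02 * 180 * (73 * 7994)^(1/3) / 1000
= 0.169 mm

0.169


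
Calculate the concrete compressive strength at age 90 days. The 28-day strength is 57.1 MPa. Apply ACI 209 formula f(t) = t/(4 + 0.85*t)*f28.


f(90) = 90 / (4 + 0.85 * 90) * 57.1
= 90 / 80.5 * 57.1
= 63.84 MPa

63.84


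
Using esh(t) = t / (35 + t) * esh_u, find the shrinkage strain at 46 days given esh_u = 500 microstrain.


esh(46) = 46 / (35 + 46) * 500
= 46 / 81 * 500
= 284.0 microstrain

284.0


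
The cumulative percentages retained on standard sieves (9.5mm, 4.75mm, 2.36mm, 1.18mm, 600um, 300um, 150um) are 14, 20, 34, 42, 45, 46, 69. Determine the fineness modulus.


FM = sum(cumulative % retained) / 100
= 270 / 100
= 2.7

2.7


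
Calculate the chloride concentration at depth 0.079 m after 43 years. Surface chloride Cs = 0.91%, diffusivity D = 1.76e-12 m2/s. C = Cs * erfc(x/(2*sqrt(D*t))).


t_seconds = 43 * 365.25 * 24 * 3600 = 1356976800.0 s
arg = 0.079 / (2 * sqrt(1.76e-12 * 1356976800.0))
= 0.8083
erfc(0.8083) = 0.253
C = 0.91 * 0.253 = 0.2302%

0.2302


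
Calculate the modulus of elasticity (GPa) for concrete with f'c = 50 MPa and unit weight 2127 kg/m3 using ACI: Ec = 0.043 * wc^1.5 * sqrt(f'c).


Ec = 0.043 * 2127^1.5 * sqrt(50) / 1000
= 29.83 GPa

29.83


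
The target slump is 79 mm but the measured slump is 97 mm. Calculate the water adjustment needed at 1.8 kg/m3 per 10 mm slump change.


Difference = 79 - 97 = -18 mm
Water adjustment = -18 * 1.8 / 10 = -3.2 kg/m3

-3.2


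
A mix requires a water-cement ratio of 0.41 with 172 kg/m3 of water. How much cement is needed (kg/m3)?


Cement = water / (w/c)
= 172 / 0.41
= 419.5 kg/m3

419.5


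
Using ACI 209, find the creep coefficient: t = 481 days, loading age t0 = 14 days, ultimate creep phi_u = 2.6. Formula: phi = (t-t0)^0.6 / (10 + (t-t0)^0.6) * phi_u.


dt = 481 - 14 = 467
phi = 467^0.6 / (10 + 467^0.6) * 2.6
= 2.08

2.08


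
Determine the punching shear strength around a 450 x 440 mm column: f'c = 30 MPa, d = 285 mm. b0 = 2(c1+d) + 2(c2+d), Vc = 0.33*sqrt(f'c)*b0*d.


b0 = 2*(450 + 285) + 2*(440 + 285) = 2920 mm
Vc = 0.33 * sqrt(30) * 2920 * 285 / 1000
= 1504.19 kN

1504.19


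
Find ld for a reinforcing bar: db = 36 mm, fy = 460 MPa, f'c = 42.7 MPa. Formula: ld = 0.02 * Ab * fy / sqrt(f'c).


Ab = pi * 36^2 / 4 = 1017.876 mm2
ld = 0.02 * 1017.876 * 460 / sqrt(42.7)
= 1433.1 mm

1433.1


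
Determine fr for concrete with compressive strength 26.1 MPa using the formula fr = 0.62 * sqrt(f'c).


fr = 0.62 * sqrt(26.1)
= 3.167 MPa

3.167


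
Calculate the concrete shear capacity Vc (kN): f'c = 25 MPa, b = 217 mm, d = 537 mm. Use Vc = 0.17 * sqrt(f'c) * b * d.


Vc = 0.17 * sqrt(25) * 217 * 537 / 1000
= 99.05 kN

99.05


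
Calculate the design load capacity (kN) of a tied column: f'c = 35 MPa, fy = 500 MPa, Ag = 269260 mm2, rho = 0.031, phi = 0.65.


Ast = rho * Ag = 0.031 * 269260 = 8347.06 mm2
phi*Pn = 0.65 * 0.80 * (0.85 * 35 * (269260 - 8347.06) + 500 * 8347.06) / 1000
= 6206.56 kN

6206.56


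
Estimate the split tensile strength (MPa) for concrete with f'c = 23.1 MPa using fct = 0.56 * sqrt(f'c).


fct = 0.56 * sqrt(23.1)
= 0.56 * 4.806
= 2.691 MPa

2.691


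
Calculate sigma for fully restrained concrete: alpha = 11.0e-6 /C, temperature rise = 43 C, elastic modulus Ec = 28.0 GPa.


sigma = alpha * dT * Ec
= 11.0e-6 * 43 * 28.0 * 1000
= 13.244 MPa

13.244


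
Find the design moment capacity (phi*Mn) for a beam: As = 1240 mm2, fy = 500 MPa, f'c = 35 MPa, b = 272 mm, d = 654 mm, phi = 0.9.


a = As * fy / (0.85 * f'c * b)
= 1240 * 500 / (0.85 * 35 * 272)
= 76.6189 mm
Mn = As * fy * (d - a/2) / 10^6
= 381.7281 kN-m
phi*Mn = 0.9 * 381.7281 = 343.56 kN-m

343.56


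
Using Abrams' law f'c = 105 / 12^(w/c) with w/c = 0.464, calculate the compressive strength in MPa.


f'c = 105 / 12^0.464
= 105 / 3.168
= 33.15 MPa

33.15


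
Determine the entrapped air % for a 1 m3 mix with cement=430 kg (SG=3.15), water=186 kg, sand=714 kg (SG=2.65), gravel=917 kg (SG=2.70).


Vol cement = 430 / (3.15 * 1000) = 0.136508 m3
Vol water = 186 / 1000 = 0.186 m3
Vol sand = 714 / (2.65 * 1000) = 0.269434 m3
Vol gravel = 917 / (2.70 * 1000) = 0.33963 m3
Total solid + water volume = 0.931572 m3
Air = (1 - 0.931572) * 100 = 6.84%

6.84
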